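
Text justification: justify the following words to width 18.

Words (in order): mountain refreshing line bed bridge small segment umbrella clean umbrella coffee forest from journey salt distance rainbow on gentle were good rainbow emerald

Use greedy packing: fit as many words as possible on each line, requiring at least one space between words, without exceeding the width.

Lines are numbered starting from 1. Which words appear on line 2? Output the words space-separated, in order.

Answer: refreshing line

Derivation:
Line 1: ['mountain'] (min_width=8, slack=10)
Line 2: ['refreshing', 'line'] (min_width=15, slack=3)
Line 3: ['bed', 'bridge', 'small'] (min_width=16, slack=2)
Line 4: ['segment', 'umbrella'] (min_width=16, slack=2)
Line 5: ['clean', 'umbrella'] (min_width=14, slack=4)
Line 6: ['coffee', 'forest', 'from'] (min_width=18, slack=0)
Line 7: ['journey', 'salt'] (min_width=12, slack=6)
Line 8: ['distance', 'rainbow'] (min_width=16, slack=2)
Line 9: ['on', 'gentle', 'were'] (min_width=14, slack=4)
Line 10: ['good', 'rainbow'] (min_width=12, slack=6)
Line 11: ['emerald'] (min_width=7, slack=11)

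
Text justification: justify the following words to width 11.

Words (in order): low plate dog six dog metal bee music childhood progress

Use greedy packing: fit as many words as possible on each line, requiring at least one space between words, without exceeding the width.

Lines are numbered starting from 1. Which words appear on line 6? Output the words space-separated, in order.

Line 1: ['low', 'plate'] (min_width=9, slack=2)
Line 2: ['dog', 'six', 'dog'] (min_width=11, slack=0)
Line 3: ['metal', 'bee'] (min_width=9, slack=2)
Line 4: ['music'] (min_width=5, slack=6)
Line 5: ['childhood'] (min_width=9, slack=2)
Line 6: ['progress'] (min_width=8, slack=3)

Answer: progress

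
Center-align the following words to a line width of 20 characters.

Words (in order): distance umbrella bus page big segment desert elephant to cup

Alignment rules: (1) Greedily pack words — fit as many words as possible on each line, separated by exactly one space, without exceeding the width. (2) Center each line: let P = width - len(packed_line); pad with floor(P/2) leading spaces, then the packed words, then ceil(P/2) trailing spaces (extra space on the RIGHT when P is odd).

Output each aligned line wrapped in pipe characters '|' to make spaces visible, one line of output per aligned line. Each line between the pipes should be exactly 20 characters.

Line 1: ['distance', 'umbrella'] (min_width=17, slack=3)
Line 2: ['bus', 'page', 'big', 'segment'] (min_width=20, slack=0)
Line 3: ['desert', 'elephant', 'to'] (min_width=18, slack=2)
Line 4: ['cup'] (min_width=3, slack=17)

Answer: | distance umbrella  |
|bus page big segment|
| desert elephant to |
|        cup         |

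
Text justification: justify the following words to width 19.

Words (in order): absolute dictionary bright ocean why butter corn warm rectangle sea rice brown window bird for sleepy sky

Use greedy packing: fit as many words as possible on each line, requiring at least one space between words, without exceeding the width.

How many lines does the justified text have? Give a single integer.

Line 1: ['absolute', 'dictionary'] (min_width=19, slack=0)
Line 2: ['bright', 'ocean', 'why'] (min_width=16, slack=3)
Line 3: ['butter', 'corn', 'warm'] (min_width=16, slack=3)
Line 4: ['rectangle', 'sea', 'rice'] (min_width=18, slack=1)
Line 5: ['brown', 'window', 'bird'] (min_width=17, slack=2)
Line 6: ['for', 'sleepy', 'sky'] (min_width=14, slack=5)
Total lines: 6

Answer: 6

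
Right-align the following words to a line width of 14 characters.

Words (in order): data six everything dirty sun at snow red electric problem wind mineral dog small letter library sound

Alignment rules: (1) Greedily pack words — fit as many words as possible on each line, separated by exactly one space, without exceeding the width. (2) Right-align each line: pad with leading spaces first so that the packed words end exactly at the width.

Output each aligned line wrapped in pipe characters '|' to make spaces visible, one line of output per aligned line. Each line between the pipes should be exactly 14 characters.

Answer: |      data six|
|    everything|
|  dirty sun at|
|      snow red|
|      electric|
|  problem wind|
|   mineral dog|
|  small letter|
| library sound|

Derivation:
Line 1: ['data', 'six'] (min_width=8, slack=6)
Line 2: ['everything'] (min_width=10, slack=4)
Line 3: ['dirty', 'sun', 'at'] (min_width=12, slack=2)
Line 4: ['snow', 'red'] (min_width=8, slack=6)
Line 5: ['electric'] (min_width=8, slack=6)
Line 6: ['problem', 'wind'] (min_width=12, slack=2)
Line 7: ['mineral', 'dog'] (min_width=11, slack=3)
Line 8: ['small', 'letter'] (min_width=12, slack=2)
Line 9: ['library', 'sound'] (min_width=13, slack=1)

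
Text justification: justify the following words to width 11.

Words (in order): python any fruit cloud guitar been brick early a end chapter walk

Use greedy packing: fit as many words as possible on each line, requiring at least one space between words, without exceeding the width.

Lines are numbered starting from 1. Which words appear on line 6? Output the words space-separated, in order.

Answer: chapter

Derivation:
Line 1: ['python', 'any'] (min_width=10, slack=1)
Line 2: ['fruit', 'cloud'] (min_width=11, slack=0)
Line 3: ['guitar', 'been'] (min_width=11, slack=0)
Line 4: ['brick', 'early'] (min_width=11, slack=0)
Line 5: ['a', 'end'] (min_width=5, slack=6)
Line 6: ['chapter'] (min_width=7, slack=4)
Line 7: ['walk'] (min_width=4, slack=7)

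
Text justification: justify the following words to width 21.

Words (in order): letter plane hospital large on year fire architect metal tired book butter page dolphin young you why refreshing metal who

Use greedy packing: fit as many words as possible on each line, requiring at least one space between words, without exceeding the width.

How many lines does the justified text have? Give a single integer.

Answer: 6

Derivation:
Line 1: ['letter', 'plane', 'hospital'] (min_width=21, slack=0)
Line 2: ['large', 'on', 'year', 'fire'] (min_width=18, slack=3)
Line 3: ['architect', 'metal', 'tired'] (min_width=21, slack=0)
Line 4: ['book', 'butter', 'page'] (min_width=16, slack=5)
Line 5: ['dolphin', 'young', 'you', 'why'] (min_width=21, slack=0)
Line 6: ['refreshing', 'metal', 'who'] (min_width=20, slack=1)
Total lines: 6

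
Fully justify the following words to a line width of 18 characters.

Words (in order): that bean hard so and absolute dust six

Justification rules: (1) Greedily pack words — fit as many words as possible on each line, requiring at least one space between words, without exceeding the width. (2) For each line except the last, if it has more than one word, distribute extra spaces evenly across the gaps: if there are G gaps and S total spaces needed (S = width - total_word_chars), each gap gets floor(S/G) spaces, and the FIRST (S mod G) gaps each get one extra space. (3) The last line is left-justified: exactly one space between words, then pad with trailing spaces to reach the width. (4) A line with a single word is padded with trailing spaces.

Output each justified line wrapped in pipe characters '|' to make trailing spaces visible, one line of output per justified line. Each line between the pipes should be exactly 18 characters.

Line 1: ['that', 'bean', 'hard', 'so'] (min_width=17, slack=1)
Line 2: ['and', 'absolute', 'dust'] (min_width=17, slack=1)
Line 3: ['six'] (min_width=3, slack=15)

Answer: |that  bean hard so|
|and  absolute dust|
|six               |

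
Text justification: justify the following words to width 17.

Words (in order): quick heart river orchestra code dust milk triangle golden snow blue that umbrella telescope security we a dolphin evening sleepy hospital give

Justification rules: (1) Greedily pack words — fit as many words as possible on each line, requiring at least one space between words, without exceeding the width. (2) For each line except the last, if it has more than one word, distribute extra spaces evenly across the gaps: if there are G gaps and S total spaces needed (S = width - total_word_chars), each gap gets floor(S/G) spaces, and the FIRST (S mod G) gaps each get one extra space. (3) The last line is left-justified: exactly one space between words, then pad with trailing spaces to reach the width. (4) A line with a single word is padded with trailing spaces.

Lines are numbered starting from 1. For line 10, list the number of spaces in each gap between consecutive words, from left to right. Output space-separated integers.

Answer: 3

Derivation:
Line 1: ['quick', 'heart', 'river'] (min_width=17, slack=0)
Line 2: ['orchestra', 'code'] (min_width=14, slack=3)
Line 3: ['dust', 'milk'] (min_width=9, slack=8)
Line 4: ['triangle', 'golden'] (min_width=15, slack=2)
Line 5: ['snow', 'blue', 'that'] (min_width=14, slack=3)
Line 6: ['umbrella'] (min_width=8, slack=9)
Line 7: ['telescope'] (min_width=9, slack=8)
Line 8: ['security', 'we', 'a'] (min_width=13, slack=4)
Line 9: ['dolphin', 'evening'] (min_width=15, slack=2)
Line 10: ['sleepy', 'hospital'] (min_width=15, slack=2)
Line 11: ['give'] (min_width=4, slack=13)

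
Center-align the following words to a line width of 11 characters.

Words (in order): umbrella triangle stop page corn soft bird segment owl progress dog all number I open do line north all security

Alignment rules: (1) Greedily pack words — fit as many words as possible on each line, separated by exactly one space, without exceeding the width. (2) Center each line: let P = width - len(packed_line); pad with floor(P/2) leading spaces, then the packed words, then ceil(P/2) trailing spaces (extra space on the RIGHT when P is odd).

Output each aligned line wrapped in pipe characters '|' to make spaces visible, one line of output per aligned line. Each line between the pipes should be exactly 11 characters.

Line 1: ['umbrella'] (min_width=8, slack=3)
Line 2: ['triangle'] (min_width=8, slack=3)
Line 3: ['stop', 'page'] (min_width=9, slack=2)
Line 4: ['corn', 'soft'] (min_width=9, slack=2)
Line 5: ['bird'] (min_width=4, slack=7)
Line 6: ['segment', 'owl'] (min_width=11, slack=0)
Line 7: ['progress'] (min_width=8, slack=3)
Line 8: ['dog', 'all'] (min_width=7, slack=4)
Line 9: ['number', 'I'] (min_width=8, slack=3)
Line 10: ['open', 'do'] (min_width=7, slack=4)
Line 11: ['line', 'north'] (min_width=10, slack=1)
Line 12: ['all'] (min_width=3, slack=8)
Line 13: ['security'] (min_width=8, slack=3)

Answer: | umbrella  |
| triangle  |
| stop page |
| corn soft |
|   bird    |
|segment owl|
| progress  |
|  dog all  |
| number I  |
|  open do  |
|line north |
|    all    |
| security  |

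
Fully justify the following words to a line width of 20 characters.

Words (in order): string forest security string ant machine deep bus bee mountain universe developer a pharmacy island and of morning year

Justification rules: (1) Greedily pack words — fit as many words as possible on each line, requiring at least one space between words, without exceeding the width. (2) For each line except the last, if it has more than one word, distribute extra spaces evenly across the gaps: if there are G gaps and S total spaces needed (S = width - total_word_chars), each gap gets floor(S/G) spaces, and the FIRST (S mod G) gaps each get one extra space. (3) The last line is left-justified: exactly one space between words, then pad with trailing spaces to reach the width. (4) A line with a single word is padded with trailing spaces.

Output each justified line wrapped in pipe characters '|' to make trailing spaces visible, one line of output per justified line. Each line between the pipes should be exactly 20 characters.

Answer: |string        forest|
|security  string ant|
|machine deep bus bee|
|mountain    universe|
|developer a pharmacy|
|island     and    of|
|morning year        |

Derivation:
Line 1: ['string', 'forest'] (min_width=13, slack=7)
Line 2: ['security', 'string', 'ant'] (min_width=19, slack=1)
Line 3: ['machine', 'deep', 'bus', 'bee'] (min_width=20, slack=0)
Line 4: ['mountain', 'universe'] (min_width=17, slack=3)
Line 5: ['developer', 'a', 'pharmacy'] (min_width=20, slack=0)
Line 6: ['island', 'and', 'of'] (min_width=13, slack=7)
Line 7: ['morning', 'year'] (min_width=12, slack=8)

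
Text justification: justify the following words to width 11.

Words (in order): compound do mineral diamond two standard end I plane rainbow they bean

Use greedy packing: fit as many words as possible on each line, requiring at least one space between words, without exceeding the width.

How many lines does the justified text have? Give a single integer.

Answer: 7

Derivation:
Line 1: ['compound', 'do'] (min_width=11, slack=0)
Line 2: ['mineral'] (min_width=7, slack=4)
Line 3: ['diamond', 'two'] (min_width=11, slack=0)
Line 4: ['standard'] (min_width=8, slack=3)
Line 5: ['end', 'I', 'plane'] (min_width=11, slack=0)
Line 6: ['rainbow'] (min_width=7, slack=4)
Line 7: ['they', 'bean'] (min_width=9, slack=2)
Total lines: 7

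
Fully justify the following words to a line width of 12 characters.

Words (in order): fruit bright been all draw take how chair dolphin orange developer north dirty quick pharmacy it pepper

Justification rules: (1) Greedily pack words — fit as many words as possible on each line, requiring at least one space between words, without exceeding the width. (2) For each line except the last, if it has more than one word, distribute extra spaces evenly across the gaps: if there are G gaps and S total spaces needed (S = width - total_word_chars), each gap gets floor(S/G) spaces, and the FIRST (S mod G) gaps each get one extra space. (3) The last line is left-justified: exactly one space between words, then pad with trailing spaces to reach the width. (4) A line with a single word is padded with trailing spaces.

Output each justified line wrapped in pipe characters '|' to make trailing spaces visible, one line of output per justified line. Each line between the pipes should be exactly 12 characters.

Answer: |fruit bright|
|been     all|
|draw    take|
|how    chair|
|dolphin     |
|orange      |
|developer   |
|north  dirty|
|quick       |
|pharmacy  it|
|pepper      |

Derivation:
Line 1: ['fruit', 'bright'] (min_width=12, slack=0)
Line 2: ['been', 'all'] (min_width=8, slack=4)
Line 3: ['draw', 'take'] (min_width=9, slack=3)
Line 4: ['how', 'chair'] (min_width=9, slack=3)
Line 5: ['dolphin'] (min_width=7, slack=5)
Line 6: ['orange'] (min_width=6, slack=6)
Line 7: ['developer'] (min_width=9, slack=3)
Line 8: ['north', 'dirty'] (min_width=11, slack=1)
Line 9: ['quick'] (min_width=5, slack=7)
Line 10: ['pharmacy', 'it'] (min_width=11, slack=1)
Line 11: ['pepper'] (min_width=6, slack=6)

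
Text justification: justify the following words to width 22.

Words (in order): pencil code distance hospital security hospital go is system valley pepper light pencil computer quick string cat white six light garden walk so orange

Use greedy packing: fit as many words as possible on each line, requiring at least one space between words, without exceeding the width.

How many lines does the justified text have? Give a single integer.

Line 1: ['pencil', 'code', 'distance'] (min_width=20, slack=2)
Line 2: ['hospital', 'security'] (min_width=17, slack=5)
Line 3: ['hospital', 'go', 'is', 'system'] (min_width=21, slack=1)
Line 4: ['valley', 'pepper', 'light'] (min_width=19, slack=3)
Line 5: ['pencil', 'computer', 'quick'] (min_width=21, slack=1)
Line 6: ['string', 'cat', 'white', 'six'] (min_width=20, slack=2)
Line 7: ['light', 'garden', 'walk', 'so'] (min_width=20, slack=2)
Line 8: ['orange'] (min_width=6, slack=16)
Total lines: 8

Answer: 8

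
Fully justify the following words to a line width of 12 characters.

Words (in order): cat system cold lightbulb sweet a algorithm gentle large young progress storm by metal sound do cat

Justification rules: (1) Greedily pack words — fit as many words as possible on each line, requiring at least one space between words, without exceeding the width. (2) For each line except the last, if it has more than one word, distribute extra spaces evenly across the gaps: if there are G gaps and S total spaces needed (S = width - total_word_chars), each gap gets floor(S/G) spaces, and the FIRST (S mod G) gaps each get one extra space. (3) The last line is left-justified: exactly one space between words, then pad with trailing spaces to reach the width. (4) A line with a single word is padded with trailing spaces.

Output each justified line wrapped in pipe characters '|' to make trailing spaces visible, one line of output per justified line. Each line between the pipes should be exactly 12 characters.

Line 1: ['cat', 'system'] (min_width=10, slack=2)
Line 2: ['cold'] (min_width=4, slack=8)
Line 3: ['lightbulb'] (min_width=9, slack=3)
Line 4: ['sweet', 'a'] (min_width=7, slack=5)
Line 5: ['algorithm'] (min_width=9, slack=3)
Line 6: ['gentle', 'large'] (min_width=12, slack=0)
Line 7: ['young'] (min_width=5, slack=7)
Line 8: ['progress'] (min_width=8, slack=4)
Line 9: ['storm', 'by'] (min_width=8, slack=4)
Line 10: ['metal', 'sound'] (min_width=11, slack=1)
Line 11: ['do', 'cat'] (min_width=6, slack=6)

Answer: |cat   system|
|cold        |
|lightbulb   |
|sweet      a|
|algorithm   |
|gentle large|
|young       |
|progress    |
|storm     by|
|metal  sound|
|do cat      |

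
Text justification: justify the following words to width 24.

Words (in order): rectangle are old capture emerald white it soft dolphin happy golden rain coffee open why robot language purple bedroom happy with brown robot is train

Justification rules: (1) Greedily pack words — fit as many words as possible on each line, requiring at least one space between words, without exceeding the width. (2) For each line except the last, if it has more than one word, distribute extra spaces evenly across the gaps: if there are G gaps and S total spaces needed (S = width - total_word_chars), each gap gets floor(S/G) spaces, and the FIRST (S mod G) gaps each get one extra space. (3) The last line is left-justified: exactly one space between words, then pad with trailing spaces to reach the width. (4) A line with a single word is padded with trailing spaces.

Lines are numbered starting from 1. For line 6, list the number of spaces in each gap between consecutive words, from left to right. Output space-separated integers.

Answer: 3 3

Derivation:
Line 1: ['rectangle', 'are', 'old'] (min_width=17, slack=7)
Line 2: ['capture', 'emerald', 'white', 'it'] (min_width=24, slack=0)
Line 3: ['soft', 'dolphin', 'happy'] (min_width=18, slack=6)
Line 4: ['golden', 'rain', 'coffee', 'open'] (min_width=23, slack=1)
Line 5: ['why', 'robot', 'language'] (min_width=18, slack=6)
Line 6: ['purple', 'bedroom', 'happy'] (min_width=20, slack=4)
Line 7: ['with', 'brown', 'robot', 'is'] (min_width=19, slack=5)
Line 8: ['train'] (min_width=5, slack=19)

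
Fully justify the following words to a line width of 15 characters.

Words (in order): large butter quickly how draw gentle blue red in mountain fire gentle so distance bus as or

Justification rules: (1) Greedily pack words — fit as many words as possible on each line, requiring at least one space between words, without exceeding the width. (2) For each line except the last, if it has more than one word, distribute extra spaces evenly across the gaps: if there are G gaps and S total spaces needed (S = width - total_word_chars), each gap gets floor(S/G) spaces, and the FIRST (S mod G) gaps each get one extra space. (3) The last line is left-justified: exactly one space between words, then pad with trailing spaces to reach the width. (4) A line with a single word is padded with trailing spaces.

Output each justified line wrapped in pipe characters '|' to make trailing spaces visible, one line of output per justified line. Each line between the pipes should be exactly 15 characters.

Line 1: ['large', 'butter'] (min_width=12, slack=3)
Line 2: ['quickly', 'how'] (min_width=11, slack=4)
Line 3: ['draw', 'gentle'] (min_width=11, slack=4)
Line 4: ['blue', 'red', 'in'] (min_width=11, slack=4)
Line 5: ['mountain', 'fire'] (min_width=13, slack=2)
Line 6: ['gentle', 'so'] (min_width=9, slack=6)
Line 7: ['distance', 'bus', 'as'] (min_width=15, slack=0)
Line 8: ['or'] (min_width=2, slack=13)

Answer: |large    butter|
|quickly     how|
|draw     gentle|
|blue   red   in|
|mountain   fire|
|gentle       so|
|distance bus as|
|or             |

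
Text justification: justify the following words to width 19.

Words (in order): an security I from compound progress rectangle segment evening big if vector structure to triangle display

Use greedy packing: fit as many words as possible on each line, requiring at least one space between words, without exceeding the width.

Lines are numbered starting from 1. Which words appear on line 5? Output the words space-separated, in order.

Line 1: ['an', 'security', 'I', 'from'] (min_width=18, slack=1)
Line 2: ['compound', 'progress'] (min_width=17, slack=2)
Line 3: ['rectangle', 'segment'] (min_width=17, slack=2)
Line 4: ['evening', 'big', 'if'] (min_width=14, slack=5)
Line 5: ['vector', 'structure', 'to'] (min_width=19, slack=0)
Line 6: ['triangle', 'display'] (min_width=16, slack=3)

Answer: vector structure to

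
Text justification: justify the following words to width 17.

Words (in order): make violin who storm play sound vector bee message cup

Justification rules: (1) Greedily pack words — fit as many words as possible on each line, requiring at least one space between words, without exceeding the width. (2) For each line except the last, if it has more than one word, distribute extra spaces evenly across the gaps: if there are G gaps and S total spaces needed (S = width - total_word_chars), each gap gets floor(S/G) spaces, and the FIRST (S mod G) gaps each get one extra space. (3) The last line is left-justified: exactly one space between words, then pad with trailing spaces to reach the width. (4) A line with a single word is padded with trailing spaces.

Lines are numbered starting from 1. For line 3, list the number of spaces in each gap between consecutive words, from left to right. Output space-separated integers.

Answer: 8

Derivation:
Line 1: ['make', 'violin', 'who'] (min_width=15, slack=2)
Line 2: ['storm', 'play', 'sound'] (min_width=16, slack=1)
Line 3: ['vector', 'bee'] (min_width=10, slack=7)
Line 4: ['message', 'cup'] (min_width=11, slack=6)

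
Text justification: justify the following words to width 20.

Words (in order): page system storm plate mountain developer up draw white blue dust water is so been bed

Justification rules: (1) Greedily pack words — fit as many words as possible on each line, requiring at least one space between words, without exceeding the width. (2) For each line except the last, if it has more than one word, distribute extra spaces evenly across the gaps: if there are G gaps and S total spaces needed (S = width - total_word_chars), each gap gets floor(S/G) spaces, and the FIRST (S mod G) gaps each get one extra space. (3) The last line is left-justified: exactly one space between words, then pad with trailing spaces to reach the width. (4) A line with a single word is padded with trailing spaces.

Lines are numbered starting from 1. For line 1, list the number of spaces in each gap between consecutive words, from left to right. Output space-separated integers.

Line 1: ['page', 'system', 'storm'] (min_width=17, slack=3)
Line 2: ['plate', 'mountain'] (min_width=14, slack=6)
Line 3: ['developer', 'up', 'draw'] (min_width=17, slack=3)
Line 4: ['white', 'blue', 'dust'] (min_width=15, slack=5)
Line 5: ['water', 'is', 'so', 'been', 'bed'] (min_width=20, slack=0)

Answer: 3 2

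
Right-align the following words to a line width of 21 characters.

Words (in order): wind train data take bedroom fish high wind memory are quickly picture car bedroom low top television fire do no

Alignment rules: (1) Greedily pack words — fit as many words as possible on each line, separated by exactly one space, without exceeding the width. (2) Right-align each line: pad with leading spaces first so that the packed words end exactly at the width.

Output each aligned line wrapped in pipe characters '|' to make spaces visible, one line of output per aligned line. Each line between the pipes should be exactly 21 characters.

Answer: | wind train data take|
|    bedroom fish high|
|      wind memory are|
|  quickly picture car|
|      bedroom low top|
|television fire do no|

Derivation:
Line 1: ['wind', 'train', 'data', 'take'] (min_width=20, slack=1)
Line 2: ['bedroom', 'fish', 'high'] (min_width=17, slack=4)
Line 3: ['wind', 'memory', 'are'] (min_width=15, slack=6)
Line 4: ['quickly', 'picture', 'car'] (min_width=19, slack=2)
Line 5: ['bedroom', 'low', 'top'] (min_width=15, slack=6)
Line 6: ['television', 'fire', 'do', 'no'] (min_width=21, slack=0)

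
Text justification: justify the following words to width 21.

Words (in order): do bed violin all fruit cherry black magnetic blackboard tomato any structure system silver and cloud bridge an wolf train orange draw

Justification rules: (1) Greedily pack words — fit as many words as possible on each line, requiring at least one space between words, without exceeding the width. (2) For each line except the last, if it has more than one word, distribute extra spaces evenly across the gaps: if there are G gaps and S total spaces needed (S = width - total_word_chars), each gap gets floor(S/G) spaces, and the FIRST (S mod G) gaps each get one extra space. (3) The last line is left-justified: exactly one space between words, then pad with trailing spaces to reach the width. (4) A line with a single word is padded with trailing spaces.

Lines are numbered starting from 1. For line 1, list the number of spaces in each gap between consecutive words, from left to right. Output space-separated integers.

Answer: 3 2 2

Derivation:
Line 1: ['do', 'bed', 'violin', 'all'] (min_width=17, slack=4)
Line 2: ['fruit', 'cherry', 'black'] (min_width=18, slack=3)
Line 3: ['magnetic', 'blackboard'] (min_width=19, slack=2)
Line 4: ['tomato', 'any', 'structure'] (min_width=20, slack=1)
Line 5: ['system', 'silver', 'and'] (min_width=17, slack=4)
Line 6: ['cloud', 'bridge', 'an', 'wolf'] (min_width=20, slack=1)
Line 7: ['train', 'orange', 'draw'] (min_width=17, slack=4)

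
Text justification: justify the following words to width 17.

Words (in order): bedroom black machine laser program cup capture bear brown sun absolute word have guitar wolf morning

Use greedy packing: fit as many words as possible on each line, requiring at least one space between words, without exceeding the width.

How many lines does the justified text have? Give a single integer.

Line 1: ['bedroom', 'black'] (min_width=13, slack=4)
Line 2: ['machine', 'laser'] (min_width=13, slack=4)
Line 3: ['program', 'cup'] (min_width=11, slack=6)
Line 4: ['capture', 'bear'] (min_width=12, slack=5)
Line 5: ['brown', 'sun'] (min_width=9, slack=8)
Line 6: ['absolute', 'word'] (min_width=13, slack=4)
Line 7: ['have', 'guitar', 'wolf'] (min_width=16, slack=1)
Line 8: ['morning'] (min_width=7, slack=10)
Total lines: 8

Answer: 8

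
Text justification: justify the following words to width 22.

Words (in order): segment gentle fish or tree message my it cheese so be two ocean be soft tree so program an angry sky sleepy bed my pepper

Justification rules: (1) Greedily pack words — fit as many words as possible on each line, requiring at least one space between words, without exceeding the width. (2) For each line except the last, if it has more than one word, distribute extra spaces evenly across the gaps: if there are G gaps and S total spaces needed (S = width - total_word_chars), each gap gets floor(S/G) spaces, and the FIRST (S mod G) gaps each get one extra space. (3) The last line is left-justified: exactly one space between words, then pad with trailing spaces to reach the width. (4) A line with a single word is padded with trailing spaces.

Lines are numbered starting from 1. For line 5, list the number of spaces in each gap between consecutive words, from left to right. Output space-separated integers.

Answer: 2 2 1

Derivation:
Line 1: ['segment', 'gentle', 'fish', 'or'] (min_width=22, slack=0)
Line 2: ['tree', 'message', 'my', 'it'] (min_width=18, slack=4)
Line 3: ['cheese', 'so', 'be', 'two', 'ocean'] (min_width=22, slack=0)
Line 4: ['be', 'soft', 'tree', 'so'] (min_width=15, slack=7)
Line 5: ['program', 'an', 'angry', 'sky'] (min_width=20, slack=2)
Line 6: ['sleepy', 'bed', 'my', 'pepper'] (min_width=20, slack=2)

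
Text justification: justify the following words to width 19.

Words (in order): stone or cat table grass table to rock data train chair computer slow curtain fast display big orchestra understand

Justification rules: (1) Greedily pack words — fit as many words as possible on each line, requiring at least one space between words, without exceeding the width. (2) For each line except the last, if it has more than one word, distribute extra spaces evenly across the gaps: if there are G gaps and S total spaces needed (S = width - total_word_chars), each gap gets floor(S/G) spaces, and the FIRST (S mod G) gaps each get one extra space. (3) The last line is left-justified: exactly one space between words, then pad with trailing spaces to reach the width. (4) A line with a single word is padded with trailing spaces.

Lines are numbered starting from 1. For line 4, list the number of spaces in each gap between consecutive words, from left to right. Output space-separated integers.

Answer: 7

Derivation:
Line 1: ['stone', 'or', 'cat', 'table'] (min_width=18, slack=1)
Line 2: ['grass', 'table', 'to', 'rock'] (min_width=19, slack=0)
Line 3: ['data', 'train', 'chair'] (min_width=16, slack=3)
Line 4: ['computer', 'slow'] (min_width=13, slack=6)
Line 5: ['curtain', 'fast'] (min_width=12, slack=7)
Line 6: ['display', 'big'] (min_width=11, slack=8)
Line 7: ['orchestra'] (min_width=9, slack=10)
Line 8: ['understand'] (min_width=10, slack=9)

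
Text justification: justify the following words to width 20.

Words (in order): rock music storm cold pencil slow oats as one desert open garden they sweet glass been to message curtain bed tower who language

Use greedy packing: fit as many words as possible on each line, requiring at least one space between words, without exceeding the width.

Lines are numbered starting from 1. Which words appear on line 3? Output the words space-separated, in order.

Answer: oats as one desert

Derivation:
Line 1: ['rock', 'music', 'storm'] (min_width=16, slack=4)
Line 2: ['cold', 'pencil', 'slow'] (min_width=16, slack=4)
Line 3: ['oats', 'as', 'one', 'desert'] (min_width=18, slack=2)
Line 4: ['open', 'garden', 'they'] (min_width=16, slack=4)
Line 5: ['sweet', 'glass', 'been', 'to'] (min_width=19, slack=1)
Line 6: ['message', 'curtain', 'bed'] (min_width=19, slack=1)
Line 7: ['tower', 'who', 'language'] (min_width=18, slack=2)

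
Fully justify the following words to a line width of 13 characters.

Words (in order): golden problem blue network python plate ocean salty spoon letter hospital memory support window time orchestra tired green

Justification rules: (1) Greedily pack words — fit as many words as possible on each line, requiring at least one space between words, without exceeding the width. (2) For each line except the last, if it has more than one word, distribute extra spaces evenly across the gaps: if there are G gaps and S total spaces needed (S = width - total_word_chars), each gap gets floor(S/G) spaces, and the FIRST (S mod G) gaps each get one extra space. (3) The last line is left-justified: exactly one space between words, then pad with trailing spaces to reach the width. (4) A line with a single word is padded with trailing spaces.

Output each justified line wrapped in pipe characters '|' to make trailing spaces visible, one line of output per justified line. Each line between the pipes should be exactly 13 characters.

Line 1: ['golden'] (min_width=6, slack=7)
Line 2: ['problem', 'blue'] (min_width=12, slack=1)
Line 3: ['network'] (min_width=7, slack=6)
Line 4: ['python', 'plate'] (min_width=12, slack=1)
Line 5: ['ocean', 'salty'] (min_width=11, slack=2)
Line 6: ['spoon', 'letter'] (min_width=12, slack=1)
Line 7: ['hospital'] (min_width=8, slack=5)
Line 8: ['memory'] (min_width=6, slack=7)
Line 9: ['support'] (min_width=7, slack=6)
Line 10: ['window', 'time'] (min_width=11, slack=2)
Line 11: ['orchestra'] (min_width=9, slack=4)
Line 12: ['tired', 'green'] (min_width=11, slack=2)

Answer: |golden       |
|problem  blue|
|network      |
|python  plate|
|ocean   salty|
|spoon  letter|
|hospital     |
|memory       |
|support      |
|window   time|
|orchestra    |
|tired green  |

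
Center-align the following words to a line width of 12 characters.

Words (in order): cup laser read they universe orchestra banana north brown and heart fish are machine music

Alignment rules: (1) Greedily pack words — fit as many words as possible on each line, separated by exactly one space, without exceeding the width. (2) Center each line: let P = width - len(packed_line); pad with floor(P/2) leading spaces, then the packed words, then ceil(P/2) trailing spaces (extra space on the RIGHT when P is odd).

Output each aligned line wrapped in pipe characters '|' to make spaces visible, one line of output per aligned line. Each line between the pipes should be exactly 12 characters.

Line 1: ['cup', 'laser'] (min_width=9, slack=3)
Line 2: ['read', 'they'] (min_width=9, slack=3)
Line 3: ['universe'] (min_width=8, slack=4)
Line 4: ['orchestra'] (min_width=9, slack=3)
Line 5: ['banana', 'north'] (min_width=12, slack=0)
Line 6: ['brown', 'and'] (min_width=9, slack=3)
Line 7: ['heart', 'fish'] (min_width=10, slack=2)
Line 8: ['are', 'machine'] (min_width=11, slack=1)
Line 9: ['music'] (min_width=5, slack=7)

Answer: | cup laser  |
| read they  |
|  universe  |
| orchestra  |
|banana north|
| brown and  |
| heart fish |
|are machine |
|   music    |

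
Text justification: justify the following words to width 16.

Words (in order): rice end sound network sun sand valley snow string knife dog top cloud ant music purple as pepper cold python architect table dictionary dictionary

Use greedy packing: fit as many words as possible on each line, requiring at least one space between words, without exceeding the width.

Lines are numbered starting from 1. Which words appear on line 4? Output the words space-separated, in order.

Answer: string knife dog

Derivation:
Line 1: ['rice', 'end', 'sound'] (min_width=14, slack=2)
Line 2: ['network', 'sun', 'sand'] (min_width=16, slack=0)
Line 3: ['valley', 'snow'] (min_width=11, slack=5)
Line 4: ['string', 'knife', 'dog'] (min_width=16, slack=0)
Line 5: ['top', 'cloud', 'ant'] (min_width=13, slack=3)
Line 6: ['music', 'purple', 'as'] (min_width=15, slack=1)
Line 7: ['pepper', 'cold'] (min_width=11, slack=5)
Line 8: ['python', 'architect'] (min_width=16, slack=0)
Line 9: ['table', 'dictionary'] (min_width=16, slack=0)
Line 10: ['dictionary'] (min_width=10, slack=6)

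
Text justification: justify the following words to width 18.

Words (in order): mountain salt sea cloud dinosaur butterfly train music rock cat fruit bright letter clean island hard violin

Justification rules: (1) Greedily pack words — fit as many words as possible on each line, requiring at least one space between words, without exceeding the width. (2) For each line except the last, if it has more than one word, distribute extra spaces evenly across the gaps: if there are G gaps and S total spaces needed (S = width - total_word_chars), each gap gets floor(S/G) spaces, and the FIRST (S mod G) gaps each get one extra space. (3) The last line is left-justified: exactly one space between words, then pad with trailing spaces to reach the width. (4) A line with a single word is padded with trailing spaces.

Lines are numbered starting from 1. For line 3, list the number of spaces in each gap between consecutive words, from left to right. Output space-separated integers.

Line 1: ['mountain', 'salt', 'sea'] (min_width=17, slack=1)
Line 2: ['cloud', 'dinosaur'] (min_width=14, slack=4)
Line 3: ['butterfly', 'train'] (min_width=15, slack=3)
Line 4: ['music', 'rock', 'cat'] (min_width=14, slack=4)
Line 5: ['fruit', 'bright'] (min_width=12, slack=6)
Line 6: ['letter', 'clean'] (min_width=12, slack=6)
Line 7: ['island', 'hard', 'violin'] (min_width=18, slack=0)

Answer: 4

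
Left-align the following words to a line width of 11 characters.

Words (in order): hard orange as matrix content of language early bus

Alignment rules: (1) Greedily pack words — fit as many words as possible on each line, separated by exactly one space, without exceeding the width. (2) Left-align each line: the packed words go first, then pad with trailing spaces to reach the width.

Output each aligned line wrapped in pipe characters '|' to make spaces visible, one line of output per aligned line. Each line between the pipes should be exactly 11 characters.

Line 1: ['hard', 'orange'] (min_width=11, slack=0)
Line 2: ['as', 'matrix'] (min_width=9, slack=2)
Line 3: ['content', 'of'] (min_width=10, slack=1)
Line 4: ['language'] (min_width=8, slack=3)
Line 5: ['early', 'bus'] (min_width=9, slack=2)

Answer: |hard orange|
|as matrix  |
|content of |
|language   |
|early bus  |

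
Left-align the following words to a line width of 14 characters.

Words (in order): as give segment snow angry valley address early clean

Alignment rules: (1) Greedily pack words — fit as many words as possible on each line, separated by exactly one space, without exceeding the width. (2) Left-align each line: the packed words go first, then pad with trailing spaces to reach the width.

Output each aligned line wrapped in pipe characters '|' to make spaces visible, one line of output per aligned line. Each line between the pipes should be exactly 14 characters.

Answer: |as give       |
|segment snow  |
|angry valley  |
|address early |
|clean         |

Derivation:
Line 1: ['as', 'give'] (min_width=7, slack=7)
Line 2: ['segment', 'snow'] (min_width=12, slack=2)
Line 3: ['angry', 'valley'] (min_width=12, slack=2)
Line 4: ['address', 'early'] (min_width=13, slack=1)
Line 5: ['clean'] (min_width=5, slack=9)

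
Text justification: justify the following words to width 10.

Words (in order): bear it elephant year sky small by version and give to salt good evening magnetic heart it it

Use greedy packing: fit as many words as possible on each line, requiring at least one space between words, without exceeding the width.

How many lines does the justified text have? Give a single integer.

Answer: 12

Derivation:
Line 1: ['bear', 'it'] (min_width=7, slack=3)
Line 2: ['elephant'] (min_width=8, slack=2)
Line 3: ['year', 'sky'] (min_width=8, slack=2)
Line 4: ['small', 'by'] (min_width=8, slack=2)
Line 5: ['version'] (min_width=7, slack=3)
Line 6: ['and', 'give'] (min_width=8, slack=2)
Line 7: ['to', 'salt'] (min_width=7, slack=3)
Line 8: ['good'] (min_width=4, slack=6)
Line 9: ['evening'] (min_width=7, slack=3)
Line 10: ['magnetic'] (min_width=8, slack=2)
Line 11: ['heart', 'it'] (min_width=8, slack=2)
Line 12: ['it'] (min_width=2, slack=8)
Total lines: 12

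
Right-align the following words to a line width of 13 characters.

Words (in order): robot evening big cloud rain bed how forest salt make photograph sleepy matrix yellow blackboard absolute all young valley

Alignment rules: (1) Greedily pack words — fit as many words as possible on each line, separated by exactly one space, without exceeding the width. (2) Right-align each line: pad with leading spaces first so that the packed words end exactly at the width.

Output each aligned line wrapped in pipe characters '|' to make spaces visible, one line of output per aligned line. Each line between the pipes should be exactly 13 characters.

Line 1: ['robot', 'evening'] (min_width=13, slack=0)
Line 2: ['big', 'cloud'] (min_width=9, slack=4)
Line 3: ['rain', 'bed', 'how'] (min_width=12, slack=1)
Line 4: ['forest', 'salt'] (min_width=11, slack=2)
Line 5: ['make'] (min_width=4, slack=9)
Line 6: ['photograph'] (min_width=10, slack=3)
Line 7: ['sleepy', 'matrix'] (min_width=13, slack=0)
Line 8: ['yellow'] (min_width=6, slack=7)
Line 9: ['blackboard'] (min_width=10, slack=3)
Line 10: ['absolute', 'all'] (min_width=12, slack=1)
Line 11: ['young', 'valley'] (min_width=12, slack=1)

Answer: |robot evening|
|    big cloud|
| rain bed how|
|  forest salt|
|         make|
|   photograph|
|sleepy matrix|
|       yellow|
|   blackboard|
| absolute all|
| young valley|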